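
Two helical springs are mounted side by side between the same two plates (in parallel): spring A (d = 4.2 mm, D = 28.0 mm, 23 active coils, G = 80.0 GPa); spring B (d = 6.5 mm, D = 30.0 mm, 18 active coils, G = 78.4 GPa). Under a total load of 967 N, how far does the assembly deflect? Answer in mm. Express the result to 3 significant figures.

k_A = Gd⁴/(8D³N_a) = (80.0×10³)(4.2⁴)/(8·28.0³·23) = 6.163 N/mm
k_B = Gd⁴/(8D³N_a) = (78.4×10³)(6.5⁴)/(8·30.0³·18) = 35.995 N/mm
Parallel: k_eq = 6.163 + 35.995 = 42.158 N/mm
δ = F/k_eq = 967/42.158 = 22.937 mm

22.9 mm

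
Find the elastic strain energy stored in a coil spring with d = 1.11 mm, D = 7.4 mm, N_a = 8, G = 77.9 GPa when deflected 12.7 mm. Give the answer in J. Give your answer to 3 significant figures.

0.368 J

k = Gd⁴/(8D³N_a) = (77.9×10³)(1.11⁴)/(8·7.4³·8) = 4.5599 N/mm
U = ½kδ² = 0.5 × 4.5599 × 12.7² = 367.73 N·mm = 0.36773 J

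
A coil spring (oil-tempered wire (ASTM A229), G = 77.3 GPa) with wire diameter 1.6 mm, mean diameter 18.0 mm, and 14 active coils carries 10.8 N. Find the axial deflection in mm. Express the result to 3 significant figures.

13.9 mm

k = Gd⁴/(8D³N_a) = (77.3×10³)(1.6⁴)/(8·18.0³·14) = 0.77558 N/mm
δ = F/k = 10.8 / 0.77558 = 13.925 mm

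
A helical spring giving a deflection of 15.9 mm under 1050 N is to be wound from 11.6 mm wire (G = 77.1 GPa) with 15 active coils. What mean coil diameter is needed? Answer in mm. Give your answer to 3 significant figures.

Required rate k = F/δ = 1050/15.9 = 66.038 N/mm
D = (Gd⁴/(8N_a·k))^(1/3) = (77.1×10³·11.6⁴/(8·15·66.038))^(1/3)
  = (176162)^(1/3) = 56.0580 mm

56.1 mm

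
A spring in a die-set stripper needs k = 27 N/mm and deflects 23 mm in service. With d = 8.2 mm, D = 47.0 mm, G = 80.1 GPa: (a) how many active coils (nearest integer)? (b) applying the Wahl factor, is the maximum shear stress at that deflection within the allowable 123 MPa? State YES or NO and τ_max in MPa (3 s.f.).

(a) 16 coils; (b) NO, τ_max = 172 MPa

N_a = Gd⁴/(8D³k) = (80.1×10³)(8.2⁴)/(8·47.0³·27) = 16.15 → N_a = 16
Actual rate k = Gd⁴/(8D³·16) = 27.251 N/mm
Working load F = kδ = 27.251·23 = 626.78 N
C = 47.0/8.2 = 5.7317; K_W = (4C−1)/(4C−4)+0.615/C = 1.2658
τ_max = K_W·8FD/(πd³) = 1.2658·136.05 = 172.22 MPa
τ_max > 123 MPa → exceeds allowable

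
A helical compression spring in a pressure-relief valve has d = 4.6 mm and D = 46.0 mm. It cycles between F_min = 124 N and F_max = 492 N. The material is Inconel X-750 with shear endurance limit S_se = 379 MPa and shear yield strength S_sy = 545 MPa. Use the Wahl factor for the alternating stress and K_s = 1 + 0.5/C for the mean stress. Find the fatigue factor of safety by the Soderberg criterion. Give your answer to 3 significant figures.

0.723

C = D/d = 46.0/4.6 = 10.0000; K_W = (4C−1)/(4C−4)+0.615/C = 1.1448; K_s = 1+0.5/C = 1.0500
F_a = (F_max−F_min)/2 = 184 N; F_m = (F_max+F_min)/2 = 308 N
τ_a = K_W·8F_aD/(πd³) = 1.1448 × 221.43 = 253.5 MPa
τ_m = K_s·8F_mD/(πd³) = 1.0500 × 370.66 = 389.19 MPa
Soderberg: 1/n_f = τ_a/S_se + τ_m/S_sy = 253.5/379 + 389.19/545 = 0.66888 + 0.71411 = 1.383
n_f = 1/1.383 = 0.7231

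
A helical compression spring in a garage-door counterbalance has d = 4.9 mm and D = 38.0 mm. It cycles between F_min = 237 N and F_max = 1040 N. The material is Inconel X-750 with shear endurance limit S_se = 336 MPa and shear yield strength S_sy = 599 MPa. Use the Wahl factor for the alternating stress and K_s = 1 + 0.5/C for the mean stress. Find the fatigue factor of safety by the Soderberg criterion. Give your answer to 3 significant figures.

C = D/d = 38.0/4.9 = 7.7551; K_W = (4C−1)/(4C−4)+0.615/C = 1.1903; K_s = 1+0.5/C = 1.0645
F_a = (F_max−F_min)/2 = 401.5 N; F_m = (F_max+F_min)/2 = 638.5 N
τ_a = K_W·8F_aD/(πd³) = 1.1903 × 330.23 = 393.09 MPa
τ_m = K_s·8F_mD/(πd³) = 1.0645 × 525.17 = 559.03 MPa
Soderberg: 1/n_f = τ_a/S_se + τ_m/S_sy = 393.09/336 + 559.03/599 = 1.16990 + 0.93326 = 2.1032
n_f = 1/2.1032 = 0.4755

0.475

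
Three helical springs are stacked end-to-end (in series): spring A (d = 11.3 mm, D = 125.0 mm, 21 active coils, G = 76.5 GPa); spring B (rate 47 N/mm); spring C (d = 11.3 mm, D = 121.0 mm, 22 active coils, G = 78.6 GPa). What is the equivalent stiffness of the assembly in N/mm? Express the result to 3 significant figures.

k_A = Gd⁴/(8D³N_a) = (76.5×10³)(11.3⁴)/(8·125.0³·21) = 3.8013 N/mm
k_C = Gd⁴/(8D³N_a) = (78.6×10³)(11.3⁴)/(8·121.0³·22) = 4.1102 N/mm
Series: 1/k_eq = 1/3.8013 + 1/47 + 1/4.1102 = 0.52764; k_eq = 1.8952 N/mm

1.90 N/mm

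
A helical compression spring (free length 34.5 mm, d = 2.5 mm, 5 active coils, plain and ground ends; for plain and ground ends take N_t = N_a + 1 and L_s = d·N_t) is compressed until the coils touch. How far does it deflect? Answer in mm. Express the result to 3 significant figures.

N_t = 6; L_s = 2.5·6 = 15 mm
δ_solid = L₀ − L_s = 34.5 − 15 = 19.5 mm

19.5 mm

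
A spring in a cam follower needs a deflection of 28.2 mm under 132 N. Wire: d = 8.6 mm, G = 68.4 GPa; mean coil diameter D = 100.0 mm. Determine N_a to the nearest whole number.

10

Required rate k = F/δ = 132/28.2 = 4.6809 N/mm
N_a = Gd⁴/(8D³k) = (68.4×10³ × 8.6⁴)/(8 × 100.0³ × 4.6809)
    = 3.74154e+08 / 3.74468e+07 = 9.992 → 10 coils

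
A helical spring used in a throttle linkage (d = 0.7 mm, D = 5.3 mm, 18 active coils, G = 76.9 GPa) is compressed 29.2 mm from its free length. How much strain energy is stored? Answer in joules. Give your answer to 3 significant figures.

0.367 J

k = Gd⁴/(8D³N_a) = (76.9×10³)(0.7⁴)/(8·5.3³·18) = 0.86125 N/mm
U = ½kδ² = 0.5 × 0.86125 × 29.2² = 367.17 N·mm = 0.36717 J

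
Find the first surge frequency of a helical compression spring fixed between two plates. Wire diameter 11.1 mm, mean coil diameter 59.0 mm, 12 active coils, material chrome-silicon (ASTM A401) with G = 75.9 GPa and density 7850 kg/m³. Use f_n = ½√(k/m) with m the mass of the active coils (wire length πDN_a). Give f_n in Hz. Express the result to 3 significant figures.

k = Gd⁴/(8D³N_a) = (75.9×10³)(11.1⁴)/(8·59.0³·12) = 58.439 N/mm = 58439 N/m
Wire length L = πDN_a = π·59.0·12 = 2224.2 mm
m = ρ·(πd²/4)·L = 7850 × 96.769×10⁻⁶ m² × 2.2242 m = 1.6896 kg
f_n = ½√(k/m) = 0.5·√(58439/1.6896) = 0.5·√(34587) = 92.988 Hz

93.0 Hz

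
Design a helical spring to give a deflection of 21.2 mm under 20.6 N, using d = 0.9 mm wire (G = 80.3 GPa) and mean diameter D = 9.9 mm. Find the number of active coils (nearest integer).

7

Required rate k = F/δ = 20.6/21.2 = 0.9717 N/mm
N_a = Gd⁴/(8D³k) = (80.3×10³ × 0.9⁴)/(8 × 9.9³ × 0.9717)
    = 52684.8 / 7542.7 = 6.985 → 7 coils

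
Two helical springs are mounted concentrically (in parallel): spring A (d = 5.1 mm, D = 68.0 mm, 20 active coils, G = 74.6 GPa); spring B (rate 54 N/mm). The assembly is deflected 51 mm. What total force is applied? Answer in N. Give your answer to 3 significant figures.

k_A = Gd⁴/(8D³N_a) = (74.6×10³)(5.1⁴)/(8·68.0³·20) = 1.0032 N/mm
Parallel: k_eq = 1.0032 + 54 = 55.003 N/mm
F = k_eq·δ = 55.003·51 = 2805.2 N

2810 N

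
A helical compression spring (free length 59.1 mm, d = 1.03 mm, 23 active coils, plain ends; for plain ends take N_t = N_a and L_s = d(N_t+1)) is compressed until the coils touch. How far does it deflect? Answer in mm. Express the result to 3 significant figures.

34.4 mm

N_t = 23; L_s = 1.03·24 = 24.72 mm
δ_solid = L₀ − L_s = 59.1 − 24.72 = 34.38 mm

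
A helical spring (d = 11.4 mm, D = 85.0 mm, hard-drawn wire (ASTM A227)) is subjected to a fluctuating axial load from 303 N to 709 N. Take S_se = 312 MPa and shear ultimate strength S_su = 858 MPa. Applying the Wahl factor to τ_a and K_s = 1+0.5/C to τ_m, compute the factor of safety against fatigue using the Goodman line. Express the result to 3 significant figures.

4.86

C = D/d = 85.0/11.4 = 7.4561; K_W = (4C−1)/(4C−4)+0.615/C = 1.1987; K_s = 1+0.5/C = 1.0671
F_a = (F_max−F_min)/2 = 203 N; F_m = (F_max+F_min)/2 = 506 N
τ_a = K_W·8F_aD/(πd³) = 1.1987 × 29.658 = 35.549 MPa
τ_m = K_s·8F_mD/(πd³) = 1.0671 × 73.926 = 78.883 MPa
Goodman: 1/n_f = τ_a/S_se + τ_m/S_su = 35.549/312 + 78.883/858 = 0.11394 + 0.09194 = 0.20588
n_f = 1/0.20588 = 4.857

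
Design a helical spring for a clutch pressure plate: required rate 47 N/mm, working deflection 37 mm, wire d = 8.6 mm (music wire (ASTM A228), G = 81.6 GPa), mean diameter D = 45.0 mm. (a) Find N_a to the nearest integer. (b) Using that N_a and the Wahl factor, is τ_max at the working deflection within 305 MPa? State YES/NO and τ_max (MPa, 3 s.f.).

N_a = Gd⁴/(8D³k) = (81.6×10³)(8.6⁴)/(8·45.0³·47) = 13.03 → N_a = 13
Actual rate k = Gd⁴/(8D³·13) = 47.099 N/mm
Working load F = kδ = 47.099·37 = 1742.7 N
C = 45.0/8.6 = 5.2326; K_W = (4C−1)/(4C−4)+0.615/C = 1.2947
τ_max = K_W·8FD/(πd³) = 1.2947·313.96 = 406.49 MPa
τ_max > 305 MPa → exceeds allowable

(a) 13 coils; (b) NO, τ_max = 406 MPa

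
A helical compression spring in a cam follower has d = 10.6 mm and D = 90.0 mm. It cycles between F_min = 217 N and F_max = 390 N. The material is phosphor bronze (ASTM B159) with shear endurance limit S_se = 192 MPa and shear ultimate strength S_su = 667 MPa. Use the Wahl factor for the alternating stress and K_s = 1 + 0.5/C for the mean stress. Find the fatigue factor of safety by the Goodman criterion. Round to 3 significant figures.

5.14

C = D/d = 90.0/10.6 = 8.4906; K_W = (4C−1)/(4C−4)+0.615/C = 1.1726; K_s = 1+0.5/C = 1.0589
F_a = (F_max−F_min)/2 = 86.5 N; F_m = (F_max+F_min)/2 = 303.5 N
τ_a = K_W·8F_aD/(πd³) = 1.1726 × 16.645 = 19.517 MPa
τ_m = K_s·8F_mD/(πd³) = 1.0589 × 58.401 = 61.841 MPa
Goodman: 1/n_f = τ_a/S_se + τ_m/S_su = 19.517/192 + 61.841/667 = 0.10165 + 0.09271 = 0.19437
n_f = 1/0.19437 = 5.145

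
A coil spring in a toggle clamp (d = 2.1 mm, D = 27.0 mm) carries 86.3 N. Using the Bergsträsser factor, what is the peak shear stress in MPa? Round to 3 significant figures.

707 MPa

Spring index C = D/d = 27.0/2.1 = 12.8571
K_B = (4C+2)/(4C−3) = 53.429/48.429 = 1.1032
τ₀ = 8FD/(πd³) = 8·86.3·27.0/(π·2.1³) = 18640.8/29.094 = 640.7 MPa
τ_max = K·τ₀ = 1.1032 × 640.7 = 706.85 MPa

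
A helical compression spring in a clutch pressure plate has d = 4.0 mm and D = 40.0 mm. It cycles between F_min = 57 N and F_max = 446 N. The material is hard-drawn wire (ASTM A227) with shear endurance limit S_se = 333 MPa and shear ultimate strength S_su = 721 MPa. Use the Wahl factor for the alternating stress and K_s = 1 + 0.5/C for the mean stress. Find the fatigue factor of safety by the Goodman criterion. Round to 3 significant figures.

0.607

C = D/d = 40.0/4.0 = 10.0000; K_W = (4C−1)/(4C−4)+0.615/C = 1.1448; K_s = 1+0.5/C = 1.0500
F_a = (F_max−F_min)/2 = 194.5 N; F_m = (F_max+F_min)/2 = 251.5 N
τ_a = K_W·8F_aD/(πd³) = 1.1448 × 309.56 = 354.39 MPa
τ_m = K_s·8F_mD/(πd³) = 1.0500 × 400.27 = 420.29 MPa
Goodman: 1/n_f = τ_a/S_se + τ_m/S_su = 354.39/333 + 420.29/721 = 1.06424 + 0.58292 = 1.6472
n_f = 1/1.6472 = 0.6071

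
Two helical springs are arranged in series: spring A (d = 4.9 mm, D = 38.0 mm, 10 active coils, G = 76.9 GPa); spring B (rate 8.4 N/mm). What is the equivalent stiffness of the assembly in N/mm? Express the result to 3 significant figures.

4.59 N/mm

k_A = Gd⁴/(8D³N_a) = (76.9×10³)(4.9⁴)/(8·38.0³·10) = 10.099 N/mm
Series: 1/k_eq = 1/10.099 + 1/8.4 = 0.21807; k_eq = 4.5857 N/mm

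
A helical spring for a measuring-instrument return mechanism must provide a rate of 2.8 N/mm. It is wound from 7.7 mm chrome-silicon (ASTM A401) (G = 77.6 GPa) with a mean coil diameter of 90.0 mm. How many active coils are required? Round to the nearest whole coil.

17

N_a = Gd⁴/(8D³k) = (77.6×10³ × 7.7⁴)/(8 × 90.0³ × 2.8)
    = 2.72788e+08 / 1.63296e+07 = 16.71 → 17 coils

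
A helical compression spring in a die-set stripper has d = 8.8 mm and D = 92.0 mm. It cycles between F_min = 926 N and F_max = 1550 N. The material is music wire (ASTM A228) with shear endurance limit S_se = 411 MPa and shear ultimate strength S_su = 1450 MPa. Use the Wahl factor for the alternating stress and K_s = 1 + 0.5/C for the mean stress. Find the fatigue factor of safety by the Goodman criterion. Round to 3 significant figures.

C = D/d = 92.0/8.8 = 10.4545; K_W = (4C−1)/(4C−4)+0.615/C = 1.1382; K_s = 1+0.5/C = 1.0478
F_a = (F_max−F_min)/2 = 312 N; F_m = (F_max+F_min)/2 = 1238 N
τ_a = K_W·8F_aD/(πd³) = 1.1382 × 107.26 = 122.08 MPa
τ_m = K_s·8F_mD/(πd³) = 1.0478 × 425.6 = 445.95 MPa
Goodman: 1/n_f = τ_a/S_se + τ_m/S_su = 122.08/411 + 445.95/1450 = 0.29703 + 0.30755 = 0.60458
n_f = 1/0.60458 = 1.654

1.65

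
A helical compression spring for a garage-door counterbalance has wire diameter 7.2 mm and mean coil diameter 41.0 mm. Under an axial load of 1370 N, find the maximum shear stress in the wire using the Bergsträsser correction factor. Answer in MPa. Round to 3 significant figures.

Spring index C = D/d = 41.0/7.2 = 5.6944
K_B = (4C+2)/(4C−3) = 24.778/19.778 = 1.2528
τ₀ = 8FD/(πd³) = 8·1370·41.0/(π·7.2³) = 449360/1172.6 = 383.22 MPa
τ_max = K·τ₀ = 1.2528 × 383.22 = 480.1 MPa

480 MPa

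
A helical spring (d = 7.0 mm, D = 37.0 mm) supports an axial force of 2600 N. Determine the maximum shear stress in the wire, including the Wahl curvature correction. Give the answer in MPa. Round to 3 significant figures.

Spring index C = D/d = 37.0/7.0 = 5.2857
K_W = (4C−1)/(4C−4) + 0.615/C = 20.143/17.143 + 0.1164 = 1.2914
τ₀ = 8FD/(πd³) = 8·2600·37.0/(π·7.0³) = 769600/1077.6 = 714.2 MPa
τ_max = K·τ₀ = 1.2914 × 714.2 = 922.29 MPa

922 MPa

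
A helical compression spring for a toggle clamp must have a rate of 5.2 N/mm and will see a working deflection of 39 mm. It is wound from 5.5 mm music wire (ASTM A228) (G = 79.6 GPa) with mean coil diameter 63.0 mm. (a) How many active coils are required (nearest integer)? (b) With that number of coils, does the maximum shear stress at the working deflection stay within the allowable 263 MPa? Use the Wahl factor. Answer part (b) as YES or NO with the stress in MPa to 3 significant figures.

N_a = Gd⁴/(8D³k) = (79.6×10³)(5.5⁴)/(8·63.0³·5.2) = 7.002 → N_a = 7
Actual rate k = Gd⁴/(8D³·7) = 5.2018 N/mm
Working load F = kδ = 5.2018·39 = 202.87 N
C = 63.0/5.5 = 11.4545; K_W = (4C−1)/(4C−4)+0.615/C = 1.1254
τ_max = K_W·8FD/(πd³) = 1.1254·195.62 = 220.16 MPa
τ_max ≤ 263 MPa → acceptable

(a) 7 coils; (b) YES, τ_max = 220 MPa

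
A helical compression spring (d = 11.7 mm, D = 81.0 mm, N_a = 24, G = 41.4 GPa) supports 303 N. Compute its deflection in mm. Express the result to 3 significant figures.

k = Gd⁴/(8D³N_a) = (41.4×10³)(11.7⁴)/(8·81.0³·24) = 7.603 N/mm
δ = F/k = 303 / 7.603 = 39.852 mm

39.9 mm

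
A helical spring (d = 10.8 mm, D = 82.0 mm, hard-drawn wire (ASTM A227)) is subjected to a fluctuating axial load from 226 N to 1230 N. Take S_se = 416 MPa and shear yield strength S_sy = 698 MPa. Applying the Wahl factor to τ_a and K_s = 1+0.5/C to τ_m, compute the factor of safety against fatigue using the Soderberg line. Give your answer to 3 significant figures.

2.36

C = D/d = 82.0/10.8 = 7.5926; K_W = (4C−1)/(4C−4)+0.615/C = 1.1948; K_s = 1+0.5/C = 1.0659
F_a = (F_max−F_min)/2 = 502 N; F_m = (F_max+F_min)/2 = 728 N
τ_a = K_W·8F_aD/(πd³) = 1.1948 × 83.212 = 99.419 MPa
τ_m = K_s·8F_mD/(πd³) = 1.0659 × 120.67 = 128.62 MPa
Soderberg: 1/n_f = τ_a/S_se + τ_m/S_sy = 99.419/416 + 128.62/698 = 0.23899 + 0.18427 = 0.42326
n_f = 1/0.42326 = 2.363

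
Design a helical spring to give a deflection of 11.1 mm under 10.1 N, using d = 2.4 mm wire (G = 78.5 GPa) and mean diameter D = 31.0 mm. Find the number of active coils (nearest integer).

12

Required rate k = F/δ = 10.1/11.1 = 0.90991 N/mm
N_a = Gd⁴/(8D³k) = (78.5×10³ × 2.4⁴)/(8 × 31.0³ × 0.90991)
    = 2.60444e+06 / 216857 = 12.01 → 12 coils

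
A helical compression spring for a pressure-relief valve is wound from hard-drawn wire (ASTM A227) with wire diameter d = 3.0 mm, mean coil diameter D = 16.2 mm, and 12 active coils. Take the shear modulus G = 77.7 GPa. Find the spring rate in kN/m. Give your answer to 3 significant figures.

15.4 kN/m

k = Gd⁴/(8D³N_a) = (77.7×10³ × 3.0⁴) / (8 × 16.2³ × 12)
  = 6.2937e+06 / 408147 = 15.42 N/mm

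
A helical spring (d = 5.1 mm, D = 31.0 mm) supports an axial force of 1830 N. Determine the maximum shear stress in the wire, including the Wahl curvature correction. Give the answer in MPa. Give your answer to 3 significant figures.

1360 MPa

Spring index C = D/d = 31.0/5.1 = 6.0784
K_W = (4C−1)/(4C−4) + 0.615/C = 23.314/20.314 + 0.1012 = 1.2489
τ₀ = 8FD/(πd³) = 8·1830·31.0/(π·5.1³) = 453840/416.74 = 1089 MPa
τ_max = K·τ₀ = 1.2489 × 1089 = 1360.1 MPa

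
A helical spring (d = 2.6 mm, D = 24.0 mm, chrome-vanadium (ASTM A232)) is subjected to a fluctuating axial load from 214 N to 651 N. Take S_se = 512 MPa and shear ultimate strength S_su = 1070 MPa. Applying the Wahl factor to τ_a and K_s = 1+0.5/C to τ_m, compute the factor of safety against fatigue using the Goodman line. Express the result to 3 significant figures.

0.313

C = D/d = 24.0/2.6 = 9.2308; K_W = (4C−1)/(4C−4)+0.615/C = 1.1577; K_s = 1+0.5/C = 1.0542
F_a = (F_max−F_min)/2 = 218.5 N; F_m = (F_max+F_min)/2 = 432.5 N
τ_a = K_W·8F_aD/(πd³) = 1.1577 × 759.77 = 879.62 MPa
τ_m = K_s·8F_mD/(πd³) = 1.0542 × 1503.9 = 1585.4 MPa
Goodman: 1/n_f = τ_a/S_se + τ_m/S_su = 879.62/512 + 1585.4/1070 = 1.71801 + 1.48164 = 3.1997
n_f = 1/3.1997 = 0.3125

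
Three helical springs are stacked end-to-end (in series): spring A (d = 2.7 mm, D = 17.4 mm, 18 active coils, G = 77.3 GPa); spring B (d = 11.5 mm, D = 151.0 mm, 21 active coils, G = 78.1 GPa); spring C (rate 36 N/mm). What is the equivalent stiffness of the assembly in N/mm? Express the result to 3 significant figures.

1.57 N/mm

k_A = Gd⁴/(8D³N_a) = (77.3×10³)(2.7⁴)/(8·17.4³·18) = 5.4153 N/mm
k_B = Gd⁴/(8D³N_a) = (78.1×10³)(11.5⁴)/(8·151.0³·21) = 2.3616 N/mm
Series: 1/k_eq = 1/5.4153 + 1/2.3616 + 1/36 = 0.63588; k_eq = 1.5726 N/mm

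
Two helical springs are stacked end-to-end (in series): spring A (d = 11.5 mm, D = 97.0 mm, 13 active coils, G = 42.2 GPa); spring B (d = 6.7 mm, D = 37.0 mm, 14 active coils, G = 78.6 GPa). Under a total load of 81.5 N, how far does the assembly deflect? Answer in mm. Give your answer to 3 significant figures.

k_A = Gd⁴/(8D³N_a) = (42.2×10³)(11.5⁴)/(8·97.0³·13) = 7.776 N/mm
k_B = Gd⁴/(8D³N_a) = (78.6×10³)(6.7⁴)/(8·37.0³·14) = 27.919 N/mm
Series: 1/k_eq = 1/7.776 + 1/27.919 = 0.16442; k_eq = 6.082 N/mm
δ = F/k_eq = 81.5/6.082 = 13.4 mm

13.4 mm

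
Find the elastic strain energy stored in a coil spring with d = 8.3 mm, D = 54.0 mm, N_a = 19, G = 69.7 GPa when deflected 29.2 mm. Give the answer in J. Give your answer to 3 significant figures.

k = Gd⁴/(8D³N_a) = (69.7×10³)(8.3⁴)/(8·54.0³·19) = 13.82 N/mm
U = ½kδ² = 0.5 × 13.82 × 29.2² = 5891.9 N·mm = 5.8919 J

5.89 J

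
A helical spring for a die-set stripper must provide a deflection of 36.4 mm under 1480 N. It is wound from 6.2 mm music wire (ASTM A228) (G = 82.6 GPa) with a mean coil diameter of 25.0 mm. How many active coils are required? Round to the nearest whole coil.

Required rate k = F/δ = 1480/36.4 = 40.659 N/mm
N_a = Gd⁴/(8D³k) = (82.6×10³ × 6.2⁴)/(8 × 25.0³ × 40.659)
    = 1.22053e+08 / 5.08242e+06 = 24.01 → 24 coils

24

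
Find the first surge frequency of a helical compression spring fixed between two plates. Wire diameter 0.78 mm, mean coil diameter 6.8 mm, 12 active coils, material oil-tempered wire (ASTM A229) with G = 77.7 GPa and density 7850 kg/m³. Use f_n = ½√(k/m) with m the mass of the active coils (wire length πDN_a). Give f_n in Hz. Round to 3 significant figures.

498 Hz

k = Gd⁴/(8D³N_a) = (77.7×10³)(0.78⁴)/(8·6.8³·12) = 0.9528 N/mm = 952.8 N/m
Wire length L = πDN_a = π·6.8·12 = 256.35 mm
m = ρ·(πd²/4)·L = 7850 × 0.47784×10⁻⁶ m² × 0.25635 m = 0.00096159 kg
f_n = ½√(k/m) = 0.5·√(952.8/0.00096159) = 0.5·√(9.9086e+05) = 497.71 Hz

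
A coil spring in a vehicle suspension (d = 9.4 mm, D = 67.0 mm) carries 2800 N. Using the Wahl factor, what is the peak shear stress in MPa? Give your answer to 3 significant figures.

695 MPa

Spring index C = D/d = 67.0/9.4 = 7.1277
K_W = (4C−1)/(4C−4) + 0.615/C = 27.511/24.511 + 0.0863 = 1.2087
τ₀ = 8FD/(πd³) = 8·2800·67.0/(π·9.4³) = 1.5008e+06/2609.4 = 575.16 MPa
τ_max = K·τ₀ = 1.2087 × 575.16 = 695.19 MPa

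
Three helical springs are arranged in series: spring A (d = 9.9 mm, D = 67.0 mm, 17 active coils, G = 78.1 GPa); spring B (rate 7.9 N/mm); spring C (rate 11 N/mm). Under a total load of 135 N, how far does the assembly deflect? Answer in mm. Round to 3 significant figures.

k_A = Gd⁴/(8D³N_a) = (78.1×10³)(9.9⁴)/(8·67.0³·17) = 18.341 N/mm
Series: 1/k_eq = 1/18.341 + 1/7.9 + 1/11 = 0.27201; k_eq = 3.6763 N/mm
δ = F/k_eq = 135/3.6763 = 36.722 mm

36.7 mm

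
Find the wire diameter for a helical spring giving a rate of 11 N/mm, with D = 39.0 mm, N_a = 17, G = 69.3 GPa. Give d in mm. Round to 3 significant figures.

d = (8D³N_a·k / G)^(1/4) = (8·39.0³·17·11 / (69.3×10³))^0.25
  = (1280.5)^0.25 = 5.9820 mm

5.98 mm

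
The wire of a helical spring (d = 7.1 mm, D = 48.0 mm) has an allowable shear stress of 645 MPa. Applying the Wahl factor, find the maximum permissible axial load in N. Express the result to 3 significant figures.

C = D/d = 48.0/7.1 = 6.7606
K_W = (4C−1)/(4C−4) + 0.615/C = 26.042/23.042 + 0.0910 = 1.2212
τ_max = K·8FD/(πd³) → F_max = τ_allow·πd³/(8DK)
F_max = 645·π·7.1³/(8·48.0·1.2212) = 7.2524e+05/468.93 = 1546.6 N

1550 N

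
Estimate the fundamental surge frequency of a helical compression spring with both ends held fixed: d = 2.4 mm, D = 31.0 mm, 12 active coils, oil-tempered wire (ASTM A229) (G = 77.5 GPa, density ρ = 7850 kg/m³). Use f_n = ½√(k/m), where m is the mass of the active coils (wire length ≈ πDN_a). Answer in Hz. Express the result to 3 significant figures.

73.6 Hz

k = Gd⁴/(8D³N_a) = (77.5×10³)(2.4⁴)/(8·31.0³·12) = 0.89906 N/mm = 899.06 N/m
Wire length L = πDN_a = π·31.0·12 = 1168.7 mm
m = ρ·(πd²/4)·L = 7850 × 4.5239×10⁻⁶ m² × 1.1687 m = 0.041503 kg
f_n = ½√(k/m) = 0.5·√(899.06/0.041503) = 0.5·√(21663) = 73.592 Hz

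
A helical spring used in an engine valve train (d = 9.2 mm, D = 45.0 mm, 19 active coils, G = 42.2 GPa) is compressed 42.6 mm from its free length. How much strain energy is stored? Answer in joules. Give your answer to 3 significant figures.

k = Gd⁴/(8D³N_a) = (42.2×10³)(9.2⁴)/(8·45.0³·19) = 21.826 N/mm
U = ½kδ² = 0.5 × 21.826 × 42.6² = 19805 N·mm = 19.805 J

19.8 J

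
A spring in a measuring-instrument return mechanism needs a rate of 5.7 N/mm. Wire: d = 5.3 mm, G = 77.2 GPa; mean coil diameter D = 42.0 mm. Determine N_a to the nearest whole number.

N_a = Gd⁴/(8D³k) = (77.2×10³ × 5.3⁴)/(8 × 42.0³ × 5.7)
    = 6.09145e+07 / 3.37841e+06 = 18.03 → 18 coils

18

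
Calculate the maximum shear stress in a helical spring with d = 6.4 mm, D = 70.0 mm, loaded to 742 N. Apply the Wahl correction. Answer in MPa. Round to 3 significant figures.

571 MPa

Spring index C = D/d = 70.0/6.4 = 10.9375
K_W = (4C−1)/(4C−4) + 0.615/C = 42.750/39.750 + 0.0562 = 1.1317
τ₀ = 8FD/(πd³) = 8·742·70.0/(π·6.4³) = 415520/823.55 = 504.55 MPa
τ_max = K·τ₀ = 1.1317 × 504.55 = 571 MPa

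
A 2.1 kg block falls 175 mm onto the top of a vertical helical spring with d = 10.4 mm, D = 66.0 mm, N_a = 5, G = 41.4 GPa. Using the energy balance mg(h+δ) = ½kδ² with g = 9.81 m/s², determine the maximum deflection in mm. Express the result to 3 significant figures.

13.6 mm

k = Gd⁴/(8D³N_a) = (41.4×10³)(10.4⁴)/(8·66.0³·5) = 42.115 N/mm
W = mg = 2.1 × 9.81 = 20.601 N
½kδ² − Wδ − Wh = 0 → δ = (W + √(W² + 2kWh))/k
δ = (20.601 + √(424.4 + 303667))/42.115 = (20.601 + 551.45)/42.115 = 13.583 mm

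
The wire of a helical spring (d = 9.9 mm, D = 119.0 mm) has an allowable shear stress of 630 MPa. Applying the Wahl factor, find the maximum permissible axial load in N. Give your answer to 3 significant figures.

C = D/d = 119.0/9.9 = 12.0202
K_W = (4C−1)/(4C−4) + 0.615/C = 47.081/44.081 + 0.0512 = 1.1192
τ_max = K·8FD/(πd³) → F_max = τ_allow·πd³/(8DK)
F_max = 630·π·9.9³/(8·119.0·1.1192) = 1.9204e+06/1065.5 = 1802.4 N

1800 N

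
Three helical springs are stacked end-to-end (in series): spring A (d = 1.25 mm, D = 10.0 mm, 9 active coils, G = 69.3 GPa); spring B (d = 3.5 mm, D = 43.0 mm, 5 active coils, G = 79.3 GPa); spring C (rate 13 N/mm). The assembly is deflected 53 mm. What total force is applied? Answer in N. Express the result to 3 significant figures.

k_A = Gd⁴/(8D³N_a) = (69.3×10³)(1.25⁴)/(8·10.0³·9) = 2.3499 N/mm
k_B = Gd⁴/(8D³N_a) = (79.3×10³)(3.5⁴)/(8·43.0³·5) = 3.7418 N/mm
Series: 1/k_eq = 1/2.3499 + 1/3.7418 + 1/13 = 0.76973; k_eq = 1.2992 N/mm
F = k_eq·δ = 1.2992·53 = 68.855 N

68.9 N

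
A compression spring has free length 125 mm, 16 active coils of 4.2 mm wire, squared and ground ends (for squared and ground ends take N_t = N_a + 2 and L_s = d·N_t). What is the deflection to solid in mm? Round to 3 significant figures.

N_t = 18; L_s = 4.2·18 = 75.6 mm
δ_solid = L₀ − L_s = 125 − 75.6 = 49.4 mm

49.4 mm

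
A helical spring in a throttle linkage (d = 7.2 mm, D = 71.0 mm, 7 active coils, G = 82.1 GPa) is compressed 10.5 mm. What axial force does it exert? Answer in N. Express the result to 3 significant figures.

k = Gd⁴/(8D³N_a) = (82.1×10³)(7.2⁴)/(8·71.0³·7) = 11.008 N/mm
F = k·δ = 11.008 × 10.5 = 115.58 N

116 N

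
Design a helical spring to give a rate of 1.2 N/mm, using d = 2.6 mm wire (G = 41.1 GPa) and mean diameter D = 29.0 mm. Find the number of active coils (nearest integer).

N_a = Gd⁴/(8D³k) = (41.1×10³ × 2.6⁴)/(8 × 29.0³ × 1.2)
    = 1.87817e+06 / 234134 = 8.022 → 8 coils

8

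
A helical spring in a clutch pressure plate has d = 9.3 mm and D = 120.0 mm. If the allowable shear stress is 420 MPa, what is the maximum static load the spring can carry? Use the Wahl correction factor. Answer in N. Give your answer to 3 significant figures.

995 N

C = D/d = 120.0/9.3 = 12.9032
K_W = (4C−1)/(4C−4) + 0.615/C = 50.613/47.613 + 0.0477 = 1.1107
τ_max = K·8FD/(πd³) → F_max = τ_allow·πd³/(8DK)
F_max = 420·π·9.3³/(8·120.0·1.1107) = 1.0613e+06/1066.2 = 995.39 N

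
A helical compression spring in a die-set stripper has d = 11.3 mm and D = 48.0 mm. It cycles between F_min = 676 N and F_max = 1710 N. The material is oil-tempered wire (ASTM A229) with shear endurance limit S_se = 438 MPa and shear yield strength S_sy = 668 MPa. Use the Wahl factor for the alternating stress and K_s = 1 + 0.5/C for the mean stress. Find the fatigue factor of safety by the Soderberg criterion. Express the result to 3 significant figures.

3.26

C = D/d = 48.0/11.3 = 4.2478; K_W = (4C−1)/(4C−4)+0.615/C = 1.3757; K_s = 1+0.5/C = 1.1177
F_a = (F_max−F_min)/2 = 517 N; F_m = (F_max+F_min)/2 = 1193 N
τ_a = K_W·8F_aD/(πd³) = 1.3757 × 43.796 = 60.251 MPa
τ_m = K_s·8F_mD/(πd³) = 1.1177 × 101.06 = 112.96 MPa
Soderberg: 1/n_f = τ_a/S_se + τ_m/S_sy = 60.251/438 + 112.96/668 = 0.13756 + 0.16910 = 0.30666
n_f = 1/0.30666 = 3.261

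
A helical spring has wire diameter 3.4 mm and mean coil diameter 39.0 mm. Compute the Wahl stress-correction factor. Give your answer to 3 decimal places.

C = D/d = 39.0/3.4 = 11.4706
K_W = (4C−1)/(4C−4) + 0.615/C = 44.882/41.882 + 0.0536 = 1.1252

1.125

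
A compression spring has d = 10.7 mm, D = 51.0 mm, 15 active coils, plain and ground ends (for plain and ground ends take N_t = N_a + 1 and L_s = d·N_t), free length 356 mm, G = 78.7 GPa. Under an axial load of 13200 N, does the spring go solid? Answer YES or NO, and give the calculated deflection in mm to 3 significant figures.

k = Gd⁴/(8D³N_a) = (78.7×10³)(10.7⁴)/(8·51.0³·15) = 64.806 N/mm
N_t = 16; L_s = 10.7·16 = 171.2 mm; δ_solid = L₀ − L_s = 356 − 171.2 = 184.8 mm
δ = F/k = 13200/64.806 = 203.68 mm
δ ≥ δ_solid → spring goes solid

YES, δ = 204 mm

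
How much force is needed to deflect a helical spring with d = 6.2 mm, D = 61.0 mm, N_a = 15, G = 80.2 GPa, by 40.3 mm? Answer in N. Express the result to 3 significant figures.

k = Gd⁴/(8D³N_a) = (80.2×10³)(6.2⁴)/(8·61.0³·15) = 4.3508 N/mm
F = k·δ = 4.3508 × 40.3 = 175.34 N

175 N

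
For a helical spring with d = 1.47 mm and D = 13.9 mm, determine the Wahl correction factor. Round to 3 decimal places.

C = D/d = 13.9/1.47 = 9.4558
K_W = (4C−1)/(4C−4) + 0.615/C = 36.823/33.823 + 0.0650 = 1.1537

1.154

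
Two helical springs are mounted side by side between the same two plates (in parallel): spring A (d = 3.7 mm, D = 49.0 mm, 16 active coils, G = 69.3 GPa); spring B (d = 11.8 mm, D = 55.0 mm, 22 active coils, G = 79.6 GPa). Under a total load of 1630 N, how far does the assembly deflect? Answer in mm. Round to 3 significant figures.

k_A = Gd⁴/(8D³N_a) = (69.3×10³)(3.7⁴)/(8·49.0³·16) = 0.86247 N/mm
k_B = Gd⁴/(8D³N_a) = (79.6×10³)(11.8⁴)/(8·55.0³·22) = 52.704 N/mm
Parallel: k_eq = 0.86247 + 52.704 = 53.566 N/mm
δ = F/k_eq = 1630/53.566 = 30.43 mm

30.4 mm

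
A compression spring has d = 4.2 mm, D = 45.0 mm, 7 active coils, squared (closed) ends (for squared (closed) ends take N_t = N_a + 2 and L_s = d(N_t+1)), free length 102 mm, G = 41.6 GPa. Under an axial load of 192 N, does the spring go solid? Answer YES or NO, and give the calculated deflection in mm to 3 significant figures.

YES, δ = 75.7 mm

k = Gd⁴/(8D³N_a) = (41.6×10³)(4.2⁴)/(8·45.0³·7) = 2.5367 N/mm
N_t = 9; L_s = 4.2·10 = 42 mm; δ_solid = L₀ − L_s = 102 − 42 = 60 mm
δ = F/k = 192/2.5367 = 75.69 mm
δ ≥ δ_solid → spring goes solid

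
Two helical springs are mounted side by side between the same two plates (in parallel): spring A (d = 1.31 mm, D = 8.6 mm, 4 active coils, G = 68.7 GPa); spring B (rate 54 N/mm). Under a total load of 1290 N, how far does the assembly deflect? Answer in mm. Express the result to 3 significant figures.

20.2 mm

k_A = Gd⁴/(8D³N_a) = (68.7×10³)(1.31⁴)/(8·8.6³·4) = 9.9402 N/mm
Parallel: k_eq = 9.9402 + 54 = 63.94 N/mm
δ = F/k_eq = 1290/63.94 = 20.175 mm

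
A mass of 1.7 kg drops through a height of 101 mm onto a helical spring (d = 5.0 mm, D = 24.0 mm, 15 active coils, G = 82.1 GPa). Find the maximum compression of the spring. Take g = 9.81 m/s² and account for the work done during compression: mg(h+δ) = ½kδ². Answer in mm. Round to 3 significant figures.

11.0 mm

k = Gd⁴/(8D³N_a) = (82.1×10³)(5.0⁴)/(8·24.0³·15) = 30.932 N/mm
W = mg = 1.7 × 9.81 = 16.677 N
½kδ² − Wδ − Wh = 0 → δ = (W + √(W² + 2kWh))/k
δ = (16.677 + √(278.12 + 104202))/30.932 = (16.677 + 323.23)/30.932 = 10.989 mm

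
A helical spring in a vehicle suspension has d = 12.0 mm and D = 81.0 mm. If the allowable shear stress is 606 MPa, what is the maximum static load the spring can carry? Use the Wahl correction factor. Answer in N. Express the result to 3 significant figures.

C = D/d = 81.0/12.0 = 6.7500
K_W = (4C−1)/(4C−4) + 0.615/C = 26.000/23.000 + 0.0911 = 1.2215
τ_max = K·8FD/(πd³) → F_max = τ_allow·πd³/(8DK)
F_max = 606·π·12.0³/(8·81.0·1.2215) = 3.2898e+06/791.56 = 4156.1 N

4160 N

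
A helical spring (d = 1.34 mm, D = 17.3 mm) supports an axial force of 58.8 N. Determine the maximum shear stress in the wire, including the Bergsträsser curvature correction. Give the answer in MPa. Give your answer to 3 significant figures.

1190 MPa

Spring index C = D/d = 17.3/1.34 = 12.9104
K_B = (4C+2)/(4C−3) = 53.642/48.642 = 1.1028
τ₀ = 8FD/(πd³) = 8·58.8·17.3/(π·1.34³) = 8137.92/7.559 = 1076.6 MPa
τ_max = K·τ₀ = 1.1028 × 1076.6 = 1187.3 MPa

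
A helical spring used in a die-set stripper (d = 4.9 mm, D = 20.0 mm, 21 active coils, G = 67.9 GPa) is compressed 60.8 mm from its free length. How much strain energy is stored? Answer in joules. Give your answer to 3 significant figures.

53.8 J

k = Gd⁴/(8D³N_a) = (67.9×10³)(4.9⁴)/(8·20.0³·21) = 29.124 N/mm
U = ½kδ² = 0.5 × 29.124 × 60.8² = 53831 N·mm = 53.831 J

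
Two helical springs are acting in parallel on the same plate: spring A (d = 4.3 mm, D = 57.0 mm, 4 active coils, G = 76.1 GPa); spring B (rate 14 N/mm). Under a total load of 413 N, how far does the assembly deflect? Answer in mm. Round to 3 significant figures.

k_A = Gd⁴/(8D³N_a) = (76.1×10³)(4.3⁴)/(8·57.0³·4) = 4.3902 N/mm
Parallel: k_eq = 4.3902 + 14 = 18.39 N/mm
δ = F/k_eq = 413/18.39 = 22.458 mm

22.5 mm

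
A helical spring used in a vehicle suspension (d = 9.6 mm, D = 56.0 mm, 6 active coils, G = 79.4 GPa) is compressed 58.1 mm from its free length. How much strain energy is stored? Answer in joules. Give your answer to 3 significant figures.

k = Gd⁴/(8D³N_a) = (79.4×10³)(9.6⁴)/(8·56.0³·6) = 80.002 N/mm
U = ½kδ² = 0.5 × 80.002 × 58.1² = 1.3503e+05 N·mm = 135.03 J

135 J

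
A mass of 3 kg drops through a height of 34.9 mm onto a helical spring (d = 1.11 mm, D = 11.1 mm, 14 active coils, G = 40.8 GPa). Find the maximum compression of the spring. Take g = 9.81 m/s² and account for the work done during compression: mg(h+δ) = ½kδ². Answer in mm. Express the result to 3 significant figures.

k = Gd⁴/(8D³N_a) = (40.8×10³)(1.11⁴)/(8·11.1³·14) = 0.40436 N/mm
W = mg = 3 × 9.81 = 29.43 N
½kδ² − Wδ − Wh = 0 → δ = (W + √(W² + 2kWh))/k
δ = (29.43 + √(866.12 + 830.636))/0.40436 = (29.43 + 41.192)/0.40436 = 174.65 mm

175 mm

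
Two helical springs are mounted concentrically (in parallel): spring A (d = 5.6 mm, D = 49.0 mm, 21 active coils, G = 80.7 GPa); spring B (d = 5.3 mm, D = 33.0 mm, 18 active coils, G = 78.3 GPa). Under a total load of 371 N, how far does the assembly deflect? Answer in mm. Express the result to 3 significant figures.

23.3 mm

k_A = Gd⁴/(8D³N_a) = (80.7×10³)(5.6⁴)/(8·49.0³·21) = 4.0154 N/mm
k_B = Gd⁴/(8D³N_a) = (78.3×10³)(5.3⁴)/(8·33.0³·18) = 11.939 N/mm
Parallel: k_eq = 4.0154 + 11.939 = 15.954 N/mm
δ = F/k_eq = 371/15.954 = 23.254 mm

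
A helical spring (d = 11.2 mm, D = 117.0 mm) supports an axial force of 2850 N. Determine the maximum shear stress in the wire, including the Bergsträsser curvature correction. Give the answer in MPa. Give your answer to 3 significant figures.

682 MPa

Spring index C = D/d = 117.0/11.2 = 10.4464
K_B = (4C+2)/(4C−3) = 43.786/38.786 = 1.1289
τ₀ = 8FD/(πd³) = 8·2850·117.0/(π·11.2³) = 2.6676e+06/4413.7 = 604.39 MPa
τ_max = K·τ₀ = 1.1289 × 604.39 = 682.3 MPa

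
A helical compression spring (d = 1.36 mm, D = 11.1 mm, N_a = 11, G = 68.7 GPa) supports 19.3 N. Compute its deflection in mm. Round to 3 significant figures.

k = Gd⁴/(8D³N_a) = (68.7×10³)(1.36⁴)/(8·11.1³·11) = 1.9528 N/mm
δ = F/k = 19.3 / 1.9528 = 9.8832 mm

9.88 mm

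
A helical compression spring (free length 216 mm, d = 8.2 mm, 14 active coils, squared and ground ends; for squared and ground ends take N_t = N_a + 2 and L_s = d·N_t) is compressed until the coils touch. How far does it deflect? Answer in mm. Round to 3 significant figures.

N_t = 16; L_s = 8.2·16 = 131.2 mm
δ_solid = L₀ − L_s = 216 − 131.2 = 84.8 mm

84.8 mm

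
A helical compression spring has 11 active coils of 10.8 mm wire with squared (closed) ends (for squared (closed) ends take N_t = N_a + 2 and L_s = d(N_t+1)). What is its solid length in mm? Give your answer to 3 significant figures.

151 mm

squared (closed) ends: N_t = N_a + 2 = 11 + 2 = 13
L_s = d·(N_t+1) = 10.8 × 14 = 151.2 mm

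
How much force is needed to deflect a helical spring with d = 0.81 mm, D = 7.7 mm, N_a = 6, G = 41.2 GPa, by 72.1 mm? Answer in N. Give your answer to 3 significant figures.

58.4 N

k = Gd⁴/(8D³N_a) = (41.2×10³)(0.81⁴)/(8·7.7³·6) = 0.80933 N/mm
F = k·δ = 0.80933 × 72.1 = 58.352 N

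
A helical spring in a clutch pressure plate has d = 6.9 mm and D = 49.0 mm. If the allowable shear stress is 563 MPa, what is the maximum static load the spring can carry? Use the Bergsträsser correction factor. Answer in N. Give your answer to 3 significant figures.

C = D/d = 49.0/6.9 = 7.1014
K_B = (4C+2)/(4C−3) = 30.406/25.406 = 1.1968
τ_max = K·8FD/(πd³) → F_max = τ_allow·πd³/(8DK)
F_max = 563·π·6.9³/(8·49.0·1.1968) = 5.8104e+05/469.15 = 1238.5 N

1240 N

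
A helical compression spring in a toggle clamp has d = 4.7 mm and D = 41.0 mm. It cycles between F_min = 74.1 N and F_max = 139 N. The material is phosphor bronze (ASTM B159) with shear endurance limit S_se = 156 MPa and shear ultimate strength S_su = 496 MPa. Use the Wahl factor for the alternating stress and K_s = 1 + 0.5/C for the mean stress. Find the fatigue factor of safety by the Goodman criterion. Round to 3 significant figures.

2.12

C = D/d = 41.0/4.7 = 8.7234; K_W = (4C−1)/(4C−4)+0.615/C = 1.1676; K_s = 1+0.5/C = 1.0573
F_a = (F_max−F_min)/2 = 32.45 N; F_m = (F_max+F_min)/2 = 106.55 N
τ_a = K_W·8F_aD/(πd³) = 1.1676 × 32.632 = 38.101 MPa
τ_m = K_s·8F_mD/(πd³) = 1.0573 × 107.15 = 113.29 MPa
Goodman: 1/n_f = τ_a/S_se + τ_m/S_su = 38.101/156 + 113.29/496 = 0.24424 + 0.22841 = 0.47265
n_f = 1/0.47265 = 2.116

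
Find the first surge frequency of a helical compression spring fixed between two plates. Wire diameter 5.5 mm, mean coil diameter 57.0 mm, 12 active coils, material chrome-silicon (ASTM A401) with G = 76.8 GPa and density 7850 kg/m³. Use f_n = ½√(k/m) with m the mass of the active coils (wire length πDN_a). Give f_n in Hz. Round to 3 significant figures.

49.7 Hz

k = Gd⁴/(8D³N_a) = (76.8×10³)(5.5⁴)/(8·57.0³·12) = 3.9529 N/mm = 3952.9 N/m
Wire length L = πDN_a = π·57.0·12 = 2148.8 mm
m = ρ·(πd²/4)·L = 7850 × 23.758×10⁻⁶ m² × 2.1488 m = 0.40077 kg
f_n = ½√(k/m) = 0.5·√(3952.9/0.40077) = 0.5·√(9863.4) = 49.657 Hz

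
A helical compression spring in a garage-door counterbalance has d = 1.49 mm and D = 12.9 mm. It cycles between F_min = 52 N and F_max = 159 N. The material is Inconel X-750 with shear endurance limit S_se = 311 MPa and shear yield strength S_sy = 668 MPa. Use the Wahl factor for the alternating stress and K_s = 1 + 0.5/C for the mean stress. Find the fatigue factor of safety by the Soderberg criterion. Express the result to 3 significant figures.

0.274

C = D/d = 12.9/1.49 = 8.6577; K_W = (4C−1)/(4C−4)+0.615/C = 1.1690; K_s = 1+0.5/C = 1.0578
F_a = (F_max−F_min)/2 = 53.5 N; F_m = (F_max+F_min)/2 = 105.5 N
τ_a = K_W·8F_aD/(πd³) = 1.1690 × 531.28 = 621.06 MPa
τ_m = K_s·8F_mD/(πd³) = 1.0578 × 1047.7 = 1108.2 MPa
Soderberg: 1/n_f = τ_a/S_se + τ_m/S_sy = 621.06/311 + 1108.2/668 = 1.99696 + 1.65894 = 3.6559
n_f = 1/3.6559 = 0.2735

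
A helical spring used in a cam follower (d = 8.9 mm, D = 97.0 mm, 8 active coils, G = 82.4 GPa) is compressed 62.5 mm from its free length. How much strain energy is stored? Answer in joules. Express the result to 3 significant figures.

17.3 J

k = Gd⁴/(8D³N_a) = (82.4×10³)(8.9⁴)/(8·97.0³·8) = 8.851 N/mm
U = ½kδ² = 0.5 × 8.851 × 62.5² = 17287 N·mm = 17.287 J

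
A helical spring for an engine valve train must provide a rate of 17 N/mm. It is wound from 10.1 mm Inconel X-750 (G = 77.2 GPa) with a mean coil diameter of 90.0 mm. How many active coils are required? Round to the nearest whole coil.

N_a = Gd⁴/(8D³k) = (77.2×10³ × 10.1⁴)/(8 × 90.0³ × 17)
    = 8.03346e+08 / 9.9144e+07 = 8.103 → 8 coils

8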